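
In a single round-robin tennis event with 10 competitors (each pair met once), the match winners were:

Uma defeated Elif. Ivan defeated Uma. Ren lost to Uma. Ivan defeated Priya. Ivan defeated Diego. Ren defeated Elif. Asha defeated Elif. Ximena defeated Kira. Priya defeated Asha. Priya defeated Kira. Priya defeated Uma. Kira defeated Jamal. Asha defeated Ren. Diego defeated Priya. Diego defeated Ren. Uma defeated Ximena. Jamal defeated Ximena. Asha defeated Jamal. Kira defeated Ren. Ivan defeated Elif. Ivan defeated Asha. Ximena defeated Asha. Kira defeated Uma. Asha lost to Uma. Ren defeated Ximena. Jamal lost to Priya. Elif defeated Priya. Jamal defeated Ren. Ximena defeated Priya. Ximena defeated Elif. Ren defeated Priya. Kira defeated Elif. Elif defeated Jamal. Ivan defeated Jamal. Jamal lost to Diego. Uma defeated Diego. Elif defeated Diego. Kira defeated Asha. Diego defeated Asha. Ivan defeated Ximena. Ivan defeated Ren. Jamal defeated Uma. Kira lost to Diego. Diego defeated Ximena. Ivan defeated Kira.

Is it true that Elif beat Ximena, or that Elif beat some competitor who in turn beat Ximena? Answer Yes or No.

Elif did not beat Ximena directly.
Elif beat Diego, Jamal, Priya. Of those, Diego beat Ximena.

Yes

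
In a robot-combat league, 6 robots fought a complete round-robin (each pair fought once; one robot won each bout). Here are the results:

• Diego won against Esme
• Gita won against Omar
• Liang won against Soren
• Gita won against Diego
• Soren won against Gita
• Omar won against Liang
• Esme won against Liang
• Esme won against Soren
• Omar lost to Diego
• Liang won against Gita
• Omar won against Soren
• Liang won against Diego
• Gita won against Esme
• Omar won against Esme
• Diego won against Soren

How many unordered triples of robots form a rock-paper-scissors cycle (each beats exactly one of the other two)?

Win totals: Soren 1, Liang 3, Omar 3, Diego 3, Esme 2, Gita 3.
A robot with w wins dominates both others in C(w,2) triples; summing gives 0 + 3 + 3 + 3 + 1 + 3 = 13 transitive triples.
Total triples C(6,3) = 20, so cyclic triples = 20 − 13 = 7.

7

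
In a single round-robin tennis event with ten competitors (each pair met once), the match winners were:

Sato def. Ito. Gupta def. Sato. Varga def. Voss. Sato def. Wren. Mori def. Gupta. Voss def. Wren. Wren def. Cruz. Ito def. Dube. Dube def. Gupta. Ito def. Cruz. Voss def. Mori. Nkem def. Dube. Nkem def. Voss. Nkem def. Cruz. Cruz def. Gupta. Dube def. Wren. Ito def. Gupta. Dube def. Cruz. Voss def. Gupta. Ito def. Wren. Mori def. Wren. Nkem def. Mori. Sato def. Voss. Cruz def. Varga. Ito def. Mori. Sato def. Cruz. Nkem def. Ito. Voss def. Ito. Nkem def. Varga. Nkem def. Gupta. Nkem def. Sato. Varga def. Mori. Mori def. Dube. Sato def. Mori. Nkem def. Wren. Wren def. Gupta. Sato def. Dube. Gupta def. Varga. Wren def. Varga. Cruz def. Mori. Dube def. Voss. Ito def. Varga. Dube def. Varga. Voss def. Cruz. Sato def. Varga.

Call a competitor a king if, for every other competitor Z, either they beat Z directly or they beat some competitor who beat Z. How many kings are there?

Sato cannot reach Nkem in two steps.
Cruz cannot reach Nkem, Ito in two steps.
Voss cannot reach Nkem in two steps.
Mori cannot reach Nkem, Ito in two steps.
Wren cannot reach Nkem, Ito, Dube in two steps.
Nkem reaches everyone (king).
Ito cannot reach Nkem in two steps.
Dube cannot reach Nkem in two steps.
Varga cannot reach Sato, Nkem in two steps.
Gupta cannot reach Nkem in two steps.
Kings: Nkem — 1.

1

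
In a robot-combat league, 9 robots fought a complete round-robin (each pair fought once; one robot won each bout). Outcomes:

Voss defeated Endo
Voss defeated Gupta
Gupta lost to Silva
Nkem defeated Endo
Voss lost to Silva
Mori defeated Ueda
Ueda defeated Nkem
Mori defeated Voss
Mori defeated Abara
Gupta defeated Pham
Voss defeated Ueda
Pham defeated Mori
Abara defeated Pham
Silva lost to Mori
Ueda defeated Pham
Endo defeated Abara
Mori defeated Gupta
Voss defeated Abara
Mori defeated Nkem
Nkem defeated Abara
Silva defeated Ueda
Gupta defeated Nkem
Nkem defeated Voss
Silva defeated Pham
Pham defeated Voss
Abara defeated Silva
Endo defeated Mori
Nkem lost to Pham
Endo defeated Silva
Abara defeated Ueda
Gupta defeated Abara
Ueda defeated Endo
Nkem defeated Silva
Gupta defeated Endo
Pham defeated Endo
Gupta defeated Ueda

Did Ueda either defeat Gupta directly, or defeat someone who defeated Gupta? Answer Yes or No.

Ueda did not beat Gupta directly.
Ueda beat Endo, Nkem, Pham, but each of them lost to Gupta. No two-step path.

No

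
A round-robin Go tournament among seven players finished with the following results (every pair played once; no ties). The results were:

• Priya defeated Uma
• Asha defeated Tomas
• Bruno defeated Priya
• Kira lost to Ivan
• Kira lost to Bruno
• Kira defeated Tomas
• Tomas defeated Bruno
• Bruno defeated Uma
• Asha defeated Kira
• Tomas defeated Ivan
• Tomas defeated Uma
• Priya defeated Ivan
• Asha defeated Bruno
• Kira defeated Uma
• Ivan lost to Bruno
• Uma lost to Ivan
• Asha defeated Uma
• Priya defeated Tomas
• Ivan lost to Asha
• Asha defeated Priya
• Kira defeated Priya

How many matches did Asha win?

Asha's results: beat Tomas, Ivan, Uma, Priya, Bruno, Kira; lost to no one.
That is 6 wins.

6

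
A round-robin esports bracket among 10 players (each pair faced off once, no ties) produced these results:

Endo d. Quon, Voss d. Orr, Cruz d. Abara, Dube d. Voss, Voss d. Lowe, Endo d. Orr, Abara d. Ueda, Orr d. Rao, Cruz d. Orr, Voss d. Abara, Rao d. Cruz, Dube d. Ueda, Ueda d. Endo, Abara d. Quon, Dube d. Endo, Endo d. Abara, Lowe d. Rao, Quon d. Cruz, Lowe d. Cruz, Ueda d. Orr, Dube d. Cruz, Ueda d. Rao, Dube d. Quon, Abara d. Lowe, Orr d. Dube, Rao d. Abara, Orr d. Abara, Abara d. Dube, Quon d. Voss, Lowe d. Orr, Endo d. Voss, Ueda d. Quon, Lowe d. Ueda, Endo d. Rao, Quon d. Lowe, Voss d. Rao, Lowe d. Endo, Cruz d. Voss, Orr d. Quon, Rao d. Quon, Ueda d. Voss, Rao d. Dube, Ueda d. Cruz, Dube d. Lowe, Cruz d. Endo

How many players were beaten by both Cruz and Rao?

Cruz beat: Abara, Endo, Orr, Voss.
Rao beat: Abara, Quon, Cruz, Dube.
Both beat: Abara — 1.

1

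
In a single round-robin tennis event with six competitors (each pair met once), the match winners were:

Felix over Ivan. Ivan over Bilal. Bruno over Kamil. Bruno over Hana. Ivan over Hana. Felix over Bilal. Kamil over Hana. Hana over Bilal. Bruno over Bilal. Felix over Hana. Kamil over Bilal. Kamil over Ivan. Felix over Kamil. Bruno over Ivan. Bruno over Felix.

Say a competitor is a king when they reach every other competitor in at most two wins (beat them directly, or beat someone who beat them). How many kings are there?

Felix cannot reach Bruno in two steps.
Ivan cannot reach Felix, Kamil, Bruno in two steps.
Kamil cannot reach Felix, Bruno in two steps.
Bruno reaches everyone (king).
Hana cannot reach Felix, Ivan, Kamil, Bruno in two steps.
Bilal cannot reach Felix, Ivan, Kamil, Bruno, Hana in two steps.
Kings: Bruno — 1.

1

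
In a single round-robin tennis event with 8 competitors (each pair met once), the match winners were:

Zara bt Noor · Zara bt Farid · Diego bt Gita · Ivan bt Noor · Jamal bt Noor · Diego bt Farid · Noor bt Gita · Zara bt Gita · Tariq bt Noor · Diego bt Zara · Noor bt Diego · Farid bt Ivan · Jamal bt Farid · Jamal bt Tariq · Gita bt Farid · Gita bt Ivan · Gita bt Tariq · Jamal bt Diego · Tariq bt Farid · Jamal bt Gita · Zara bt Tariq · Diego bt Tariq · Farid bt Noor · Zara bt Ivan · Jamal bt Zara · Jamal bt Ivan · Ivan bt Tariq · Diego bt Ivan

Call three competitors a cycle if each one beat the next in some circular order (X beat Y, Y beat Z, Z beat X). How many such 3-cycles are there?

Win totals: Tariq 2, Jamal 7, Farid 2, Noor 2, Zara 5, Diego 5, Gita 3, Ivan 2.
A competitor with w wins dominates both others in C(w,2) triples; summing gives 1 + 21 + 1 + 1 + 10 + 10 + 3 + 1 = 48 transitive triples.
Total triples C(8,3) = 56, so cyclic triples = 56 − 48 = 8.

8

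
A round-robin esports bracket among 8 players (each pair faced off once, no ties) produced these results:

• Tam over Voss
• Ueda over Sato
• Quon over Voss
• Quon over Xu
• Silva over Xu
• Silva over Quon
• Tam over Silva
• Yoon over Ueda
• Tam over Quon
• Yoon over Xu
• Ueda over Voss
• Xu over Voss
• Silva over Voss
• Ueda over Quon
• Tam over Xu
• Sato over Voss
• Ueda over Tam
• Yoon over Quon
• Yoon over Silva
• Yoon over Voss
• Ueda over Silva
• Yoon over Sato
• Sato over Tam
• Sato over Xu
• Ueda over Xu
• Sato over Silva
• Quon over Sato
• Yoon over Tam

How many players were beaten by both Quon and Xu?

Quon beat: Voss, Xu, Sato.
Xu beat: Voss.
Both beat: Voss — 1.

1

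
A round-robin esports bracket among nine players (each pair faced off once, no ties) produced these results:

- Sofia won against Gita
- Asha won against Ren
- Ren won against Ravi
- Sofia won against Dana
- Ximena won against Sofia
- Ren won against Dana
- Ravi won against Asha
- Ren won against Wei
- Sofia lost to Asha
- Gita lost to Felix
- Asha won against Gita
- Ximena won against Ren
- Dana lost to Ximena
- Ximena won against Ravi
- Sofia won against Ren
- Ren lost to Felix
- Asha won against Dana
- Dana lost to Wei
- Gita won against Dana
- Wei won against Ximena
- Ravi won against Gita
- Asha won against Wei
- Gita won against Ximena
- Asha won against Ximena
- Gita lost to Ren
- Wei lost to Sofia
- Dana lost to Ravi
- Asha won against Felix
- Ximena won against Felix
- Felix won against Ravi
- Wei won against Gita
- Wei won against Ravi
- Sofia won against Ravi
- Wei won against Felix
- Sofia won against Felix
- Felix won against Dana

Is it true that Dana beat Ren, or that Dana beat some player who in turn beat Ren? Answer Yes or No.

No

Dana did not beat Ren directly.
Dana beat no one, so there is no intermediate player.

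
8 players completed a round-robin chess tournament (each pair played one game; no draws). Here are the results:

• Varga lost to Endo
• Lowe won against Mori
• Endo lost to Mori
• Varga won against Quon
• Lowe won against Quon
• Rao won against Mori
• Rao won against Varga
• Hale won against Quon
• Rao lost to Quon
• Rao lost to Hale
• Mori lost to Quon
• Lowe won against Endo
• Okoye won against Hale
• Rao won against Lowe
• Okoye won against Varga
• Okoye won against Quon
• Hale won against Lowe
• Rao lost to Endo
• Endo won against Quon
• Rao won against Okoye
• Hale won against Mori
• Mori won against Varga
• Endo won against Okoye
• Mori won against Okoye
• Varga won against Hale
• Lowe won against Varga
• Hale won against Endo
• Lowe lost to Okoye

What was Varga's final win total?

Varga's results: beat Quon, Hale; lost to Endo, Rao, Mori, Okoye, Lowe.
That is 2 wins.

2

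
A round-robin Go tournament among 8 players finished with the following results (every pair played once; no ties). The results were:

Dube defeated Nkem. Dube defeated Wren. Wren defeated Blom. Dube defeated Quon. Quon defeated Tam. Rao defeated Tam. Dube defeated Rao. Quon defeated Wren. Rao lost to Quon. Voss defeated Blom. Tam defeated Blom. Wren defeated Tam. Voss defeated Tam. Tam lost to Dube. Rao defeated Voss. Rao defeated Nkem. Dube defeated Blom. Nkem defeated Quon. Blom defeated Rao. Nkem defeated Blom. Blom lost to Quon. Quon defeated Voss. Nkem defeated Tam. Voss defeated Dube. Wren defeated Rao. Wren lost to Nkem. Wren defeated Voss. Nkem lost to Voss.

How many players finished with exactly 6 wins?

1

Win totals: Quon 5, Voss 4, Blom 1, Tam 1, Dube 6, Rao 3, Nkem 4, Wren 4.
Exactly 6: Dube — 1 player.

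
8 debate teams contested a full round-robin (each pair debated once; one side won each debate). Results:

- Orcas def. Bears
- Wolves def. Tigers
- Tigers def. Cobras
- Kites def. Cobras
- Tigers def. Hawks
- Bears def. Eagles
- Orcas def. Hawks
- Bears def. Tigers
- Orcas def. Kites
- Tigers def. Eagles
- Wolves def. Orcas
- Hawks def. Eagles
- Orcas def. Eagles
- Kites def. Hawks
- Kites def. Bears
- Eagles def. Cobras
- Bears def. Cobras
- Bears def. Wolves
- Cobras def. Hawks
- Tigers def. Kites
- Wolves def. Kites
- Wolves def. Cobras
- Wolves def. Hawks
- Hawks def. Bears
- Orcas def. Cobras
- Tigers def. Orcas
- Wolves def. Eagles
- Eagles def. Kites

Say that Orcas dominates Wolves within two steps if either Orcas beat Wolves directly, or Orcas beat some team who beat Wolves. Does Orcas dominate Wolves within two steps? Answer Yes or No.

Orcas did not beat Wolves directly.
Orcas beat Hawks, Cobras, Kites, Bears, Eagles. Of those, Bears beat Wolves.

Yes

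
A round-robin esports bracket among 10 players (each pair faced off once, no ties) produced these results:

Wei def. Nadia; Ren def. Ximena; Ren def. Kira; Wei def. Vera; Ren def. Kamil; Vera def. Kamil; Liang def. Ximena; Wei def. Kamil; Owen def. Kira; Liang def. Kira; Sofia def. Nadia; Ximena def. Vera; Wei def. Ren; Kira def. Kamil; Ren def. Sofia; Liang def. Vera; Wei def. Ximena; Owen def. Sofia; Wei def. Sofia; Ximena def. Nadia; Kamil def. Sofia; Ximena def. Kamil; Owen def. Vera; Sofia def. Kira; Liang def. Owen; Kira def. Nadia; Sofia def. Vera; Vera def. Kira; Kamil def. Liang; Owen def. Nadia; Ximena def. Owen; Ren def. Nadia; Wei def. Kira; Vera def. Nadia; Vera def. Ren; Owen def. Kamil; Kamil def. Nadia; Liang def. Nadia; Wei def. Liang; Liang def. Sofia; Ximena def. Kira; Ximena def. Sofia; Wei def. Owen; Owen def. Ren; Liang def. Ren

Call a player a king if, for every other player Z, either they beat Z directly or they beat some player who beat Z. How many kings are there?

1

Sofia cannot reach Liang, Ximena, Owen, Wei in two steps.
Ren cannot reach Wei in two steps.
Liang cannot reach Wei in two steps.
Vera cannot reach Owen, Wei in two steps.
Ximena cannot reach Wei in two steps.
Kira cannot reach Ren, Vera, Ximena, Owen, Wei in two steps.
Kamil cannot reach Wei in two steps.
Owen cannot reach Wei in two steps.
Wei reaches everyone (king).
Nadia cannot reach Sofia, Ren, Liang, Vera, Ximena, Kira, Kamil, Owen, Wei in two steps.
Kings: Wei — 1.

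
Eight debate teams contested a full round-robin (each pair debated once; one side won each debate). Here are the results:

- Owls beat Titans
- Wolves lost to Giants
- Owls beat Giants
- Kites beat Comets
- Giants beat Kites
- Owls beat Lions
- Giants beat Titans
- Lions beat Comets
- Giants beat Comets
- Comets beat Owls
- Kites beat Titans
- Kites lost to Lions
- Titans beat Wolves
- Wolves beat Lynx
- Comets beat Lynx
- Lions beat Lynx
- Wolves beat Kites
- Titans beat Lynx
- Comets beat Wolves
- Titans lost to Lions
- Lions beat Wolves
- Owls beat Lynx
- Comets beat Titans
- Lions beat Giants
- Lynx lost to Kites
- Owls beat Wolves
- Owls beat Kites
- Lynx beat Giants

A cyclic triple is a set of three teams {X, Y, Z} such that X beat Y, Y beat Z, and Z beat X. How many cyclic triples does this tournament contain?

Win totals: Titans 2, Comets 4, Lynx 1, Wolves 2, Lions 6, Owls 6, Giants 4, Kites 3.
A team with w wins dominates both others in C(w,2) triples; summing gives 1 + 6 + 0 + 1 + 15 + 15 + 6 + 3 = 47 transitive triples.
Total triples C(8,3) = 56, so cyclic triples = 56 − 47 = 9.

9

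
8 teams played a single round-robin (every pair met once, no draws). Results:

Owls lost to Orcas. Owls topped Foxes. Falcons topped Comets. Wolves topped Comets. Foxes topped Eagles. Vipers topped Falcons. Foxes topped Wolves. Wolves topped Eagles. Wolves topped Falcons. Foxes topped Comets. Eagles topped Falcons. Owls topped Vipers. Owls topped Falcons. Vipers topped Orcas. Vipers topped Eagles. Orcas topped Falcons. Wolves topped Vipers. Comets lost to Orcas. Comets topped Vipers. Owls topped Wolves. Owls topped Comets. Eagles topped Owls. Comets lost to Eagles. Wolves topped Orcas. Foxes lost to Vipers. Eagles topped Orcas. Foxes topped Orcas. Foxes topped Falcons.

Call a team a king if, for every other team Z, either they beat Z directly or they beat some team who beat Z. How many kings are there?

Eagles reaches everyone (king).
Vipers reaches everyone (king).
Foxes reaches everyone (king).
Owls reaches everyone (king).
Falcons cannot reach Eagles, Foxes, Owls, Wolves, Orcas in two steps.
Wolves reaches everyone (king).
Orcas cannot reach Eagles in two steps.
Comets cannot reach Owls, Wolves in two steps.
Kings: Eagles, Vipers, Foxes, Owls, Wolves — 5.

5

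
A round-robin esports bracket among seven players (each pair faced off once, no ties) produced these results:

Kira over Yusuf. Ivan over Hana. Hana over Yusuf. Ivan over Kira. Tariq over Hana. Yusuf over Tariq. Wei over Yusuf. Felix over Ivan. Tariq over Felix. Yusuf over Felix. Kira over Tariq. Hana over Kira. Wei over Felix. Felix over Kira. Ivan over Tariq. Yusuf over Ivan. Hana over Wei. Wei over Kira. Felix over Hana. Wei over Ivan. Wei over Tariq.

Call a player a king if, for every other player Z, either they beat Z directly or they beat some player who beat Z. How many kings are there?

5

Kira cannot reach Wei in two steps.
Wei reaches everyone (king).
Yusuf cannot reach Wei in two steps.
Ivan reaches everyone (king).
Hana reaches everyone (king).
Tariq reaches everyone (king).
Felix reaches everyone (king).
Kings: Wei, Ivan, Hana, Tariq, Felix — 5.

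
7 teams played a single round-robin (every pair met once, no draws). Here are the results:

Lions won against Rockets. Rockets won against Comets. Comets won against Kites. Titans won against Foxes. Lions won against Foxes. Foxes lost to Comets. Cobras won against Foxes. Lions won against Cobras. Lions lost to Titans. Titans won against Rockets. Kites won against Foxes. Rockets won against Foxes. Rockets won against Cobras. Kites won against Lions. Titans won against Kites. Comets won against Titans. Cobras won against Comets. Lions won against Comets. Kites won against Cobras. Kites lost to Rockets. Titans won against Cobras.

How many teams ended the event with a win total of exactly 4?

Win totals: Kites 3, Lions 4, Comets 3, Titans 5, Cobras 2, Foxes 0, Rockets 4.
Exactly 4: Lions, Rockets — 2 teams.

2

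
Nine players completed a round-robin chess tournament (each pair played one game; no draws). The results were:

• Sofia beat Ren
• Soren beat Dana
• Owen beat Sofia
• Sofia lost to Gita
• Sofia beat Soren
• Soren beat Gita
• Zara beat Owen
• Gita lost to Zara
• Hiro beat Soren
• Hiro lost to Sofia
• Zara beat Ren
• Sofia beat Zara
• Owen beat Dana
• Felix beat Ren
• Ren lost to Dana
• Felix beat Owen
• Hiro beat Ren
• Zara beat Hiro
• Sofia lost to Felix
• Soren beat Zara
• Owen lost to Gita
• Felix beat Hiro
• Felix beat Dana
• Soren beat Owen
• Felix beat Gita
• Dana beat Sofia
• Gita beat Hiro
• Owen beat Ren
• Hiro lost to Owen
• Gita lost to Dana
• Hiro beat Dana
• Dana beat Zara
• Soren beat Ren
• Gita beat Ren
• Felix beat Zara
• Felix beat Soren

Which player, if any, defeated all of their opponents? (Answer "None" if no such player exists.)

Felix

Felix has 8 wins out of 8 opponents — a perfect record.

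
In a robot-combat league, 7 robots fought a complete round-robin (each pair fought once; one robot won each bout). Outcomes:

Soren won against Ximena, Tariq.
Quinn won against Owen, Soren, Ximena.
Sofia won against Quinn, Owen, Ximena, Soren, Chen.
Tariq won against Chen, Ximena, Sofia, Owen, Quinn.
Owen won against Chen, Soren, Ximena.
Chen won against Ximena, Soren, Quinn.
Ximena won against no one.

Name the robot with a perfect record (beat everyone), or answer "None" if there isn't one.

None

Highest win total is Tariq with 5 (out of 6 possible).
Tariq lost to Soren, so no robot went undefeated.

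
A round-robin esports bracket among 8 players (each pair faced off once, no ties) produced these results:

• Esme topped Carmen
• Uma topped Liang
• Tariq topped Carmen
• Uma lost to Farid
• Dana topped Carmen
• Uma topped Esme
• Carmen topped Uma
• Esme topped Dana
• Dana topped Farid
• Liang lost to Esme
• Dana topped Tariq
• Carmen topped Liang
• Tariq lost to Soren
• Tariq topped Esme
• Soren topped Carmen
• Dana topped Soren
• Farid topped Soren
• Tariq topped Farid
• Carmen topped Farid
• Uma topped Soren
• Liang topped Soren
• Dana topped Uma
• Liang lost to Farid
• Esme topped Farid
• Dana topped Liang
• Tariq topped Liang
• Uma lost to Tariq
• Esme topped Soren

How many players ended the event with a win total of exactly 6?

Win totals: Soren 2, Liang 1, Tariq 5, Esme 5, Farid 3, Dana 6, Carmen 3, Uma 3.
Exactly 6: Dana — 1 player.

1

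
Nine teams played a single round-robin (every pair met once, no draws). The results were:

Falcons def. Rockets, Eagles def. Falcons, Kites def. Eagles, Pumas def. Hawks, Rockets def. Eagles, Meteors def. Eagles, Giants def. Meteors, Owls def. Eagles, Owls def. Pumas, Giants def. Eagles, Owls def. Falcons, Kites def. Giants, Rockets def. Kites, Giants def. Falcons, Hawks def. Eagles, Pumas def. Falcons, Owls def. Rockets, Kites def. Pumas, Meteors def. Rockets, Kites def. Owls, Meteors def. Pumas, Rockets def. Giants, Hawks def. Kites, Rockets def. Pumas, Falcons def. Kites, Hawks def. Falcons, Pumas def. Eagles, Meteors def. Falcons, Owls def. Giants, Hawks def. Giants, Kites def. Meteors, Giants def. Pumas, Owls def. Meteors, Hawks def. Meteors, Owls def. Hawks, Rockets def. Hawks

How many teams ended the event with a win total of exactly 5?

Win totals: Giants 4, Kites 5, Pumas 3, Rockets 5, Owls 7, Meteors 4, Falcons 2, Eagles 1, Hawks 5.
Exactly 5: Kites, Rockets, Hawks — 3 teams.

3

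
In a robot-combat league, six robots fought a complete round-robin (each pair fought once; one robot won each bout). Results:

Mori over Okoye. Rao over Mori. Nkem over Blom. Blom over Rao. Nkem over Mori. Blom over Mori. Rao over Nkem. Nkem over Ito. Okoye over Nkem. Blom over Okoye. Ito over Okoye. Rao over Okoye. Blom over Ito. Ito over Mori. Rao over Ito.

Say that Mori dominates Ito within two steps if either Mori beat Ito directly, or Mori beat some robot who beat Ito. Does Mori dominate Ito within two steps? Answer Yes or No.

No

Mori did not beat Ito directly.
Mori beat Okoye, but each of them lost to Ito. No two-step path.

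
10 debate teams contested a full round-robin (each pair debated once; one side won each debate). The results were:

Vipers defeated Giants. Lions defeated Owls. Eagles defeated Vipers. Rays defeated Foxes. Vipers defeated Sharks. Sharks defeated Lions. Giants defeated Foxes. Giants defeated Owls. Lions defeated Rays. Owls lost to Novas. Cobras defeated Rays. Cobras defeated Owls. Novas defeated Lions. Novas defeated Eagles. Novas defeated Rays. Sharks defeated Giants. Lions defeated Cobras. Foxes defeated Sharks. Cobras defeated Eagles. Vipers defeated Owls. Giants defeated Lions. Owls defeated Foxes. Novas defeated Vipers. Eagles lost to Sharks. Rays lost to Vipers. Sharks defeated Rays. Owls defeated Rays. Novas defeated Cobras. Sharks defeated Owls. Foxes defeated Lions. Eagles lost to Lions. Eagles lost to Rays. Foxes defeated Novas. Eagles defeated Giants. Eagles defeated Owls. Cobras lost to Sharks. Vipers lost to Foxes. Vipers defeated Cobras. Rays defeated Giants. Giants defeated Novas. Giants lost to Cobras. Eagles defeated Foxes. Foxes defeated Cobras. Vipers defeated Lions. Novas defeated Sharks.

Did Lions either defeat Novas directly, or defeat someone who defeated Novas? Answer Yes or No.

Lions did not beat Novas directly.
Lions beat Eagles, Cobras, Owls, Rays, but each of them lost to Novas. No two-step path.

No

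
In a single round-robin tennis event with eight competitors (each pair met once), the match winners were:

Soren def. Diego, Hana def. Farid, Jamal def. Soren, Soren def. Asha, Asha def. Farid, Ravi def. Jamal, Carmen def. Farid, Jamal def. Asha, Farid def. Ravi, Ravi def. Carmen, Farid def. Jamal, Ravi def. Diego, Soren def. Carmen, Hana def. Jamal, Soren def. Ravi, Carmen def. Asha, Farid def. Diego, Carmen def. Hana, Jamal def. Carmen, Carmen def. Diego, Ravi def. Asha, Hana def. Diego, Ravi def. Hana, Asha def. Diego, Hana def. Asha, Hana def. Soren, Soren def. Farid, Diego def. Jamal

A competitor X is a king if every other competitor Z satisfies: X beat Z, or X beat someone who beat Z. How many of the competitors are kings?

Hana reaches everyone (king).
Asha cannot reach Hana, Soren, Carmen in two steps.
Jamal reaches everyone (king).
Soren reaches everyone (king).
Diego cannot reach Hana, Farid, Ravi in two steps.
Farid reaches everyone (king).
Ravi reaches everyone (king).
Carmen reaches everyone (king).
Kings: Hana, Jamal, Soren, Farid, Ravi, Carmen — 6.

6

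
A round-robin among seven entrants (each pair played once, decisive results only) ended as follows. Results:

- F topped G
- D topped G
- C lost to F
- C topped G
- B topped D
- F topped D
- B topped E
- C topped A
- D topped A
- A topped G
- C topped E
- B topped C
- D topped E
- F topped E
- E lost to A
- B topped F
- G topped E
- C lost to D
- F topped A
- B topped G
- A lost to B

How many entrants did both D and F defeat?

D beat: A, C, E, G.
F beat: A, C, D, E, G.
Both beat: A, C, E, G — 4.

4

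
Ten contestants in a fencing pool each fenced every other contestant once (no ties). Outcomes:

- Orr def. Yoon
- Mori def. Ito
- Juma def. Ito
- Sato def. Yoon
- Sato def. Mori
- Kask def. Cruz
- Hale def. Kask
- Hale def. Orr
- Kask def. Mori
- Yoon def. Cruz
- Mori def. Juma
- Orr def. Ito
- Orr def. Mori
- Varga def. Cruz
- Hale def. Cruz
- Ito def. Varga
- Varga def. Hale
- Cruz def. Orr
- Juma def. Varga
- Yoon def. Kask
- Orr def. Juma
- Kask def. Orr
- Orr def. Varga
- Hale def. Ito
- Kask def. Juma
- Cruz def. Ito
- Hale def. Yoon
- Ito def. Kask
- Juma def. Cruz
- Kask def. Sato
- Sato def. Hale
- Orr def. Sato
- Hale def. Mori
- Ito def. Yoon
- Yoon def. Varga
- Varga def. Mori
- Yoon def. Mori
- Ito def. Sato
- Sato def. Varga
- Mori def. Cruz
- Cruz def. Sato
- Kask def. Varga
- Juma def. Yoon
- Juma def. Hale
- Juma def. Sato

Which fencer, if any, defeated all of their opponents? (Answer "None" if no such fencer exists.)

Highest win total is Orr with 6 (out of 9 possible).
Orr lost to Hale, Cruz, Kask, so no fencer went undefeated.

None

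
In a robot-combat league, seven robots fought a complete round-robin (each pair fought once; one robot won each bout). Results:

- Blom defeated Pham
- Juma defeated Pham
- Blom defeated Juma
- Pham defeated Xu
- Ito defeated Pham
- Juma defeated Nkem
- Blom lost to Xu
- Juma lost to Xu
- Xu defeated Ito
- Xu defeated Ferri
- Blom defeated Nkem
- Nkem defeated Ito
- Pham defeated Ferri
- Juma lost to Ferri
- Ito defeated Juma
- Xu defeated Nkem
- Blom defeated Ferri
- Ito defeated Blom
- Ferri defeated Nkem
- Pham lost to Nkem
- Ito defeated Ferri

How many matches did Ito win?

Ito's results: beat Blom, Pham, Juma, Ferri; lost to Xu, Nkem.
That is 4 wins.

4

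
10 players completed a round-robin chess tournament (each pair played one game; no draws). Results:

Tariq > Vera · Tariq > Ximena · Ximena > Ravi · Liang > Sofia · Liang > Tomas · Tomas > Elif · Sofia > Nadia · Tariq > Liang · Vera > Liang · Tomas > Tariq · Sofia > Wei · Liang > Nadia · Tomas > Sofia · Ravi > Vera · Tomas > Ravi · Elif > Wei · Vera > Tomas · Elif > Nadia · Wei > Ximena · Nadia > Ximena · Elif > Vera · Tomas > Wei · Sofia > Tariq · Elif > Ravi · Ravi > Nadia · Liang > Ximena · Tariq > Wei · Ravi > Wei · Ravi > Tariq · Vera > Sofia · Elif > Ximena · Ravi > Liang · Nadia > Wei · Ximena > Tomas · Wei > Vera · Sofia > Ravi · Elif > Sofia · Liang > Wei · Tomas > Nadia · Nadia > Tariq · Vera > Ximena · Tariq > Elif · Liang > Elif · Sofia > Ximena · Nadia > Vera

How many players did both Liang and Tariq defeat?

Liang beat: Nadia, Tomas, Elif, Sofia, Wei, Ximena.
Tariq beat: Liang, Elif, Wei, Vera, Ximena.
Both beat: Elif, Wei, Ximena — 3.

3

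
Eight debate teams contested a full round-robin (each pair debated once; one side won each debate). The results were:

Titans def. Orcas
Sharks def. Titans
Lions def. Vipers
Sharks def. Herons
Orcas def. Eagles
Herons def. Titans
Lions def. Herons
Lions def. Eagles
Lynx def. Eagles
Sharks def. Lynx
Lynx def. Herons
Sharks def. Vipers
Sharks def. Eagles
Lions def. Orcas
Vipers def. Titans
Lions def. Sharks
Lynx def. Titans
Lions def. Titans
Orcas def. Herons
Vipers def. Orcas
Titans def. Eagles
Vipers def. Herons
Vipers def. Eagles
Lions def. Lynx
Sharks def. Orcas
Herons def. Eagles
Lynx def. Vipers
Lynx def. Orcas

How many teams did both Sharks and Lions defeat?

Sharks beat: Lynx, Vipers, Herons, Orcas, Eagles, Titans.
Lions beat: Lynx, Vipers, Herons, Orcas, Eagles, Sharks, Titans.
Both beat: Lynx, Vipers, Herons, Orcas, Eagles, Titans — 6.

6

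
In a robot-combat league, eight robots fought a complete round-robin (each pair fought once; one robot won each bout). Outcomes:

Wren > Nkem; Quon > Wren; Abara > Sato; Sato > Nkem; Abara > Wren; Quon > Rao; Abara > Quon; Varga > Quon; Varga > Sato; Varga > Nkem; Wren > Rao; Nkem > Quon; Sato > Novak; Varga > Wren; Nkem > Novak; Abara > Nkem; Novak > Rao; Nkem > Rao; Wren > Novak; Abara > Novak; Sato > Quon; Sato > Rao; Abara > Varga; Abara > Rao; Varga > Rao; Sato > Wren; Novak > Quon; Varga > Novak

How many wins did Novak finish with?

Novak's results: beat Rao, Quon; lost to Varga, Sato, Abara, Nkem, Wren.
That is 2 wins.

2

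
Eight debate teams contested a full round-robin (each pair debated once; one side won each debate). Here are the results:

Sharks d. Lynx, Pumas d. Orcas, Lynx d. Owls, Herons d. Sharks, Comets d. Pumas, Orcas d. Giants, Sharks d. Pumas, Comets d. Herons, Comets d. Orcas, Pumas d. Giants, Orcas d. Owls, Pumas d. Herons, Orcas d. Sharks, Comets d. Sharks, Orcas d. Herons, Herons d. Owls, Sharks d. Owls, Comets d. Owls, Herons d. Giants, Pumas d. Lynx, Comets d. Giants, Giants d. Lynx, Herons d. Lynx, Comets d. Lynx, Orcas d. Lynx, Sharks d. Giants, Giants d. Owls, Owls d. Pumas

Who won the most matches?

Comets

Win totals: Lynx 1, Sharks 4, Pumas 4, Herons 4, Comets 7, Owls 1, Giants 2, Orcas 5.
Comets leads with 7 wins (next highest: 5).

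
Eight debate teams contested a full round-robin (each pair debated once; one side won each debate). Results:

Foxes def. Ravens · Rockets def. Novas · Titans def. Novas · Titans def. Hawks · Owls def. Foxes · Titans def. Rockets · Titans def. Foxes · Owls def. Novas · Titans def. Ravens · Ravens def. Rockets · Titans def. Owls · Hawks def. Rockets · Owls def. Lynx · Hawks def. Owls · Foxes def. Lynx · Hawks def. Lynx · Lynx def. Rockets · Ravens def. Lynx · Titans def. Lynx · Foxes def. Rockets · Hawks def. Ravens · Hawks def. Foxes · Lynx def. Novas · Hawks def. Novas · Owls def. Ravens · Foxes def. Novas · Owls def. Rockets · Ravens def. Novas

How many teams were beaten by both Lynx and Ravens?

Lynx beat: Novas, Rockets.
Ravens beat: Lynx, Novas, Rockets.
Both beat: Novas, Rockets — 2.

2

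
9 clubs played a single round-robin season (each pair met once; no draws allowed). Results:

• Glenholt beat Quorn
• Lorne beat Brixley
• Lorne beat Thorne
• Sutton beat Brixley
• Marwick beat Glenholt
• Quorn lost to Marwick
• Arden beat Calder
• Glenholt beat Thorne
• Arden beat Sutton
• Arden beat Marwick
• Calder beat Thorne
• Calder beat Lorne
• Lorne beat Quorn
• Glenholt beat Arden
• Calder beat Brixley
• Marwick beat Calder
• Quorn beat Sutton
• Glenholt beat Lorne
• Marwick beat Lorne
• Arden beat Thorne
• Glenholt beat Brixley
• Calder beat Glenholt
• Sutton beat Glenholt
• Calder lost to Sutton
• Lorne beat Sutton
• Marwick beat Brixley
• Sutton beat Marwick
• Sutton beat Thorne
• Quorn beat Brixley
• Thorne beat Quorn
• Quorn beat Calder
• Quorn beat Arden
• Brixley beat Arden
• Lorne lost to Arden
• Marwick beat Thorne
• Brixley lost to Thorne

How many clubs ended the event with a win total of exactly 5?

Win totals: Calder 4, Quorn 4, Arden 5, Marwick 6, Brixley 1, Thorne 2, Lorne 4, Sutton 5, Glenholt 5.
Exactly 5: Arden, Sutton, Glenholt — 3 clubs.

3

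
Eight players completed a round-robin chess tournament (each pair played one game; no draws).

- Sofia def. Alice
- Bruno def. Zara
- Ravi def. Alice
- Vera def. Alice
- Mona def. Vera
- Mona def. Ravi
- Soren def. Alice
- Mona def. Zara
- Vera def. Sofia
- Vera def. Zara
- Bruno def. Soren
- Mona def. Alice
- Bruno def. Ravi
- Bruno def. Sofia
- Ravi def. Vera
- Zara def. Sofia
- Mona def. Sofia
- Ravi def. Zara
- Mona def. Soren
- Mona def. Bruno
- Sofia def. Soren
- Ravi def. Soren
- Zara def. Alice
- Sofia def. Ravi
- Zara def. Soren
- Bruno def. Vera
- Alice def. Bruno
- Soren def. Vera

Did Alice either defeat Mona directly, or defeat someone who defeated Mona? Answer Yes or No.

No

Alice did not beat Mona directly.
Alice beat Bruno, but each of them lost to Mona. No two-step path.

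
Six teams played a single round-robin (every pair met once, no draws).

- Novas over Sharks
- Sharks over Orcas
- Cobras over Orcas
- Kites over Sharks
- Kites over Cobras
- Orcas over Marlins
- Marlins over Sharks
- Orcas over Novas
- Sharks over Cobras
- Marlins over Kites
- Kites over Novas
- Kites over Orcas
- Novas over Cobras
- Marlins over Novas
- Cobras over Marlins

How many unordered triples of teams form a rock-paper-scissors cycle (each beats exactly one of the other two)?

Of the C(6,3) = 20 triples, the cyclic ones are: {Kites, Marlins, Orcas}; {Kites, Marlins, Cobras}; {Marlins, Orcas, Sharks}; {Marlins, Sharks, Cobras}; {Marlins, Novas, Cobras}; {Orcas, Sharks, Novas}; {Orcas, Novas, Cobras}.
That is 7.

7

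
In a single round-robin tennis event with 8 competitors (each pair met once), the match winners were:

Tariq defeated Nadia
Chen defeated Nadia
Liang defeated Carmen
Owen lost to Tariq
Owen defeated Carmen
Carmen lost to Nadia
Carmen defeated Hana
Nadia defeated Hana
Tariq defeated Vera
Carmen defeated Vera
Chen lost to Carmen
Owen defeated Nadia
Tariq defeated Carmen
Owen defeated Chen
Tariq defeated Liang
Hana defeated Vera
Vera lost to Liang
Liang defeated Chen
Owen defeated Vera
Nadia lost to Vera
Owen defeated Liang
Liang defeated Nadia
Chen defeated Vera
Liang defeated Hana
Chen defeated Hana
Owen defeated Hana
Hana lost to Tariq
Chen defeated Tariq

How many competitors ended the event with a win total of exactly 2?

1

Win totals: Tariq 6, Liang 5, Owen 6, Vera 1, Nadia 2, Chen 4, Hana 1, Carmen 3.
Exactly 2: Nadia — 1 competitor.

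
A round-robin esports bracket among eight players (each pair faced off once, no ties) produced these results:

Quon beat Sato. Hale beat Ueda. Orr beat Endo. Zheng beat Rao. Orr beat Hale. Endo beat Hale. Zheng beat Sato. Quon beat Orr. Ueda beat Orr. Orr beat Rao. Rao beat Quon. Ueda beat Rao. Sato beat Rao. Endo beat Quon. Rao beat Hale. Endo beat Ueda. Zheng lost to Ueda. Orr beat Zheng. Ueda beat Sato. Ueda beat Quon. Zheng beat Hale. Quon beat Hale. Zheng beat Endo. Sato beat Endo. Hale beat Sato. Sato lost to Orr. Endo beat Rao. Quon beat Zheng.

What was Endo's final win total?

4

Endo's results: beat Quon, Hale, Rao, Ueda; lost to Zheng, Orr, Sato.
That is 4 wins.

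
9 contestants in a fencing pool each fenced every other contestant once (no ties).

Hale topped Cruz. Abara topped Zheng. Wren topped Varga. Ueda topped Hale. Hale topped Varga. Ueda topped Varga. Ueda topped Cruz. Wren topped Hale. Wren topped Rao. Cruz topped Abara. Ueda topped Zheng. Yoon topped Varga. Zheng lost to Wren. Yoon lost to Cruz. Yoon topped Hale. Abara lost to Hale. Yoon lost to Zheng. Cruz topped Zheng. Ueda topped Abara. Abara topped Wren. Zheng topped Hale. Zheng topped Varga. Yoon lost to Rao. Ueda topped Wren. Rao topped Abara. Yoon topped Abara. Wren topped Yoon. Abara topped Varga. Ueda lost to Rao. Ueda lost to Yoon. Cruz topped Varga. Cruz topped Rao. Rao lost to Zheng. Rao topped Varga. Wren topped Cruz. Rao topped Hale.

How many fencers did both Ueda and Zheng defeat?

Ueda beat: Varga, Zheng, Cruz, Wren, Hale, Abara.
Zheng beat: Rao, Varga, Yoon, Hale.
Both beat: Varga, Hale — 2.

2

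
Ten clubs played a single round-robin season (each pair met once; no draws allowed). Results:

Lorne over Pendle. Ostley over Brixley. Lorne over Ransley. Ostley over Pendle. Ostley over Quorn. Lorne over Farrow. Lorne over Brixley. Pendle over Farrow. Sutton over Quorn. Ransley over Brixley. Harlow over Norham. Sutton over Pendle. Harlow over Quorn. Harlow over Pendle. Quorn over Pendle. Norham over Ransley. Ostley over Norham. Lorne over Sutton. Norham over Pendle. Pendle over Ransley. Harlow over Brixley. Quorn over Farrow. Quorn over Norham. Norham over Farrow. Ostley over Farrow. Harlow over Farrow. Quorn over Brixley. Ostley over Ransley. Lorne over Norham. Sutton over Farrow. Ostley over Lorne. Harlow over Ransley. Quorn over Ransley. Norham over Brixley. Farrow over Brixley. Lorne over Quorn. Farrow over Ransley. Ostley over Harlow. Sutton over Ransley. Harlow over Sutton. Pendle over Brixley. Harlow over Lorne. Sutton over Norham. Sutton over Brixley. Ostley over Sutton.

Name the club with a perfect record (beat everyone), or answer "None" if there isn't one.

Ostley

Ostley has 9 wins out of 9 opponents — a perfect record.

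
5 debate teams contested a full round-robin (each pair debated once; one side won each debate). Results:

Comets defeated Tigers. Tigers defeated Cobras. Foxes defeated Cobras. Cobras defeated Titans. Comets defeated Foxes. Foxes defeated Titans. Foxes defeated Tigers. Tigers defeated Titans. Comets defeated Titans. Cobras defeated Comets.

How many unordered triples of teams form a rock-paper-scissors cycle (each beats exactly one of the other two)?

Of the C(5,3) = 10 triples, the cyclic ones are: {Foxes, Cobras, Comets}; {Tigers, Cobras, Comets}.
That is 2.

2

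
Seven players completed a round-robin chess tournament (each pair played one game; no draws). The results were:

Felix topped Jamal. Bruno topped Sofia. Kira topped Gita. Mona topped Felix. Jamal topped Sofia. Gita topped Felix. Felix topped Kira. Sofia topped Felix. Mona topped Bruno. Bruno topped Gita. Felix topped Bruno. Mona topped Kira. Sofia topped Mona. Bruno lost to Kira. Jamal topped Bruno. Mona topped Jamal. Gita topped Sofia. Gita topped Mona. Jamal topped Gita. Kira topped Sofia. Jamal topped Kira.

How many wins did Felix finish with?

Felix's results: beat Kira, Jamal, Bruno; lost to Mona, Sofia, Gita.
That is 3 wins.

3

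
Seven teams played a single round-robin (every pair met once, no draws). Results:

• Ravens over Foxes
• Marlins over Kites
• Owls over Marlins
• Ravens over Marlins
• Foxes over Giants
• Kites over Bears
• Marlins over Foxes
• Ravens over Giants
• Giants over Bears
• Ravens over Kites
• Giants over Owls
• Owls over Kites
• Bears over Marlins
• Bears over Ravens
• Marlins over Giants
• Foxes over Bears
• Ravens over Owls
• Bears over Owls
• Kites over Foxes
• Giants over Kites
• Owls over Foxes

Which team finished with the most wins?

Ravens

Win totals: Owls 3, Marlins 3, Giants 3, Foxes 2, Bears 3, Kites 2, Ravens 5.
Ravens leads with 5 wins (next highest: 3).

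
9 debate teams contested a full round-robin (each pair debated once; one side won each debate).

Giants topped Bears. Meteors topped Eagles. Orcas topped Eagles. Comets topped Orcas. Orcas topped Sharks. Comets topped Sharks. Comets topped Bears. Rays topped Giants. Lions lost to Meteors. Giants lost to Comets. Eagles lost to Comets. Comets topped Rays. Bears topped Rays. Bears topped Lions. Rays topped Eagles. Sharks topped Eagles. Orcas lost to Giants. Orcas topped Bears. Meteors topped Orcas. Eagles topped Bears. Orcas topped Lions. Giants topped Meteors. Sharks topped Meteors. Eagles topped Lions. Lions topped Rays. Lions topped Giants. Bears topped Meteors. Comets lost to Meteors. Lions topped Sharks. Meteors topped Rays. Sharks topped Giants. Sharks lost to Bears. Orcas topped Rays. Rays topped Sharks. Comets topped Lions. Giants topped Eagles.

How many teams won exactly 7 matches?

1

Win totals: Lions 3, Giants 4, Eagles 2, Bears 4, Rays 3, Comets 7, Meteors 5, Sharks 3, Orcas 5.
Exactly 7: Comets — 1 team.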